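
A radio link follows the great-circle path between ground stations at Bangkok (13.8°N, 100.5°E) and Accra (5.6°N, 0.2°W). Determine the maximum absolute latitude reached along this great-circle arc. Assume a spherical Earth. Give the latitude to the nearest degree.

≈ 16°N

The great circle lies in the plane with unit normal n̂ = (p₁ × p₂)/|p₁ × p₂|.
Here n̂_z ≈ -0.961; the vertex latitude is φ_max = arccos|n̂_z| ≈ 16.0°.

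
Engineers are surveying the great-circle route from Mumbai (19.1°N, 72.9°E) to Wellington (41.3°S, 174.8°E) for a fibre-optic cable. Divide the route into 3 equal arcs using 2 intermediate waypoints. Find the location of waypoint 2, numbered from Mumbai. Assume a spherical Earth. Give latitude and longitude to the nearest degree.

Write both endpoints as unit vectors p₁, p₂ with components (cos φ cos λ, cos φ sin λ, sin φ).
The central angle between the endpoints is δ = arccos(p₁·p₂) ≈ 1.942 rad (111.2°).
Interpolate at f = 2/3 with slerp weights a = sin((1−f)δ)/sin δ ≈ 0.647, b = sin(fδ)/sin δ ≈ 1.032.
p = a·p₁ + b·p₂ ≈ (-0.593, 0.655, -0.470); φ = arcsin(p_z) ≈ -28.01°, λ = atan2(p_y, p_x) ≈ 132.15°.

≈ 28°S, 132°E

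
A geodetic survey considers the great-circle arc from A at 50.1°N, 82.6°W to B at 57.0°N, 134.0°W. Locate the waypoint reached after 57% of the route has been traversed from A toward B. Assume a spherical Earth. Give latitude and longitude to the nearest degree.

≈ 57°N, 110°W

The haversine formula gives a central angle δ ≈ 0.533 rad (30.5°) between the endpoints.
Interpolate at f = 0.57 with slerp weights a = sin((1−f)δ)/sin δ ≈ 0.447, b = sin(fδ)/sin δ ≈ 0.589.
p = a·p₁ + b·p₂ ≈ (-0.186, -0.515, 0.837); φ = arcsin(p_z) ≈ 56.80°, λ = atan2(p_y, p_x) ≈ -109.84°.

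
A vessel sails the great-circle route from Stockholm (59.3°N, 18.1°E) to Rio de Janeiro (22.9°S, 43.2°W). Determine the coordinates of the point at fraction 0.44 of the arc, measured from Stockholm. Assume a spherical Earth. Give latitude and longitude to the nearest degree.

≈ 26°N, 19°W

Write both endpoints as unit vectors p₁, p₂ with components (cos φ cos λ, cos φ sin λ, sin φ).
The central angle between the endpoints is δ = arccos(p₁·p₂) ≈ 1.680 rad (96.2°).
Interpolate at f = 0.44 with slerp weights a = sin((1−f)δ)/sin δ ≈ 0.813, b = sin(fδ)/sin δ ≈ 0.678.
p = a·p₁ + b·p₂ ≈ (0.849, -0.298, 0.435); φ = arcsin(p_z) ≈ 25.80°, λ = atan2(p_y, p_x) ≈ -19.36°.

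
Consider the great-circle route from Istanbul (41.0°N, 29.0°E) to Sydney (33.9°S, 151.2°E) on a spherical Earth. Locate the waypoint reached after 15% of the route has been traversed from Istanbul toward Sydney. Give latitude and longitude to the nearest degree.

≈ (35°N, 53°E)

Write both endpoints as unit vectors p₁, p₂ with components (cos φ cos λ, cos φ sin λ, sin φ).
The central angle between the endpoints is δ = arccos(p₁·p₂) ≈ 2.346 rad (134.4°).
Interpolate at f = 0.15 with slerp weights a = sin((1−f)δ)/sin δ ≈ 1.276, b = sin(fδ)/sin δ ≈ 0.482.
p = a·p₁ + b·p₂ ≈ (0.492, 0.660, 0.568); φ = arcsin(p_z) ≈ 34.63°, λ = atan2(p_y, p_x) ≈ 53.32°.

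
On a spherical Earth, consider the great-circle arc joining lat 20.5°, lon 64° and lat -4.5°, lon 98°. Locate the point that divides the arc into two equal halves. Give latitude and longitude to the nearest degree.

Write both endpoints as unit vectors p₁, p₂ with components (cos φ cos λ, cos φ sin λ, sin φ).
The central angle between the endpoints is δ = arccos(p₁·p₂) ≈ 0.728 rad (41.7°).
Interpolate at f = 1/2 with slerp weights a = sin((1−f)δ)/sin δ ≈ 0.535, b = sin(fδ)/sin δ ≈ 0.535.
p = a·p₁ + b·p₂ ≈ (0.145, 0.979, 0.145); φ = arcsin(p_z) ≈ 8.36°, λ = atan2(p_y, p_x) ≈ 81.55°.

≈ lat 8°, lon 82°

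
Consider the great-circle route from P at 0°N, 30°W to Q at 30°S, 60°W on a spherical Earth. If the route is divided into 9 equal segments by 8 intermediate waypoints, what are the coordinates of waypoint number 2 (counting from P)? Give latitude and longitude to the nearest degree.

≈ 7°S, 36°W

From cos δ = sin φ₁ sin φ₂ + cos φ₁ cos φ₂ cos Δλ, the central angle is δ ≈ 0.723 rad (41.4°).
Interpolate at f = 2/9 with slerp weights a = sin((1−f)δ)/sin δ ≈ 0.806, b = sin(fδ)/sin δ ≈ 0.242.
p = a·p₁ + b·p₂ ≈ (0.803, -0.584, -0.121); φ = arcsin(p_z) ≈ -6.94°, λ = atan2(p_y, p_x) ≈ -36.05°.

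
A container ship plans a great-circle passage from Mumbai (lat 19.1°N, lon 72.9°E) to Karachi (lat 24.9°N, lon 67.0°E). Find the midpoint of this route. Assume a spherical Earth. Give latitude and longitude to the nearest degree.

Write both endpoints as unit vectors p₁, p₂ with components (cos φ cos λ, cos φ sin λ, sin φ).
The central angle between the endpoints is δ = arccos(p₁·p₂) ≈ 0.139 rad (8.0°).
Interpolate at f = 1/2 with slerp weights a = sin((1−f)δ)/sin δ ≈ 0.501, b = sin(fδ)/sin δ ≈ 0.501.
p = a·p₁ + b·p₂ ≈ (0.317, 0.871, 0.375); φ = arcsin(p_z) ≈ 22.03°, λ = atan2(p_y, p_x) ≈ 70.01°.

≈ lat 22°N, lon 70°E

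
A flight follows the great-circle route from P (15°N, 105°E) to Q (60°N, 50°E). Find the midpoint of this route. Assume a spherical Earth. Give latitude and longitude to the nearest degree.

Write both endpoints as unit vectors p₁, p₂ with components (cos φ cos λ, cos φ sin λ, sin φ).
The central angle between the endpoints is δ = arccos(p₁·p₂) ≈ 1.046 rad (59.9°).
Interpolate at f = 1/2 with slerp weights a = sin((1−f)δ)/sin δ ≈ 0.577, b = sin(fδ)/sin δ ≈ 0.577.
p = a·p₁ + b·p₂ ≈ (0.041, 0.760, 0.649); φ = arcsin(p_z) ≈ 40.48°, λ = atan2(p_y, p_x) ≈ 86.89°.

≈ (40°N, 87°E)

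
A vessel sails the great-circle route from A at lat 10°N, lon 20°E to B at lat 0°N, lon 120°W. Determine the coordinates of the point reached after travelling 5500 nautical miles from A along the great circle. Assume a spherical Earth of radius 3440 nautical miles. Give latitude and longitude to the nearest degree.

≈ lat 11°N, lon 74°W

From cos δ = sin φ₁ sin φ₂ + cos φ₁ cos φ₂ cos Δλ, the central angle is δ ≈ 2.426 rad (139.0°). The total great-circle distance is δ·R ≈ 2.426 × 3440 ≈ 8344 nmi, so the target fraction is f = 5500/8344 ≈ 0.659.
Interpolate at f ≈ 0.659 with slerp weights a = sin((1−f)δ)/sin δ ≈ 1.121, b = sin(fδ)/sin δ ≈ 1.523.
p = a·p₁ + b·p₂ ≈ (0.276, -0.941, 0.195); φ = arcsin(p_z) ≈ 11.22°, λ = atan2(p_y, p_x) ≈ -73.67°.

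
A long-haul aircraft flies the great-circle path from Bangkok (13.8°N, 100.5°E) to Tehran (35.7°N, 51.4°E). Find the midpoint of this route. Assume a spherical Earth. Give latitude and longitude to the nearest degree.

≈ (27°N, 78°E)

Convert each endpoint to a unit vector on the sphere (x = cos φ cos λ, y = cos φ sin λ, z = sin φ).
The central angle between the endpoints is δ = arccos(p₁·p₂) ≈ 0.856 rad (49.0°).
Interpolate at f = 1/2 with slerp weights a = sin((1−f)δ)/sin δ ≈ 0.550, b = sin(fδ)/sin δ ≈ 0.550.
p = a·p₁ + b·p₂ ≈ (0.181, 0.874, 0.452); φ = arcsin(p_z) ≈ 26.86°, λ = atan2(p_y, p_x) ≈ 78.28°.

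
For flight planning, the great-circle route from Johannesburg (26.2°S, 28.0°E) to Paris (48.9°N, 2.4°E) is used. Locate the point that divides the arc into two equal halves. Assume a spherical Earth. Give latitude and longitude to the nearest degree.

≈ 12°N, 17°E

Convert each endpoint to a unit vector on the sphere (x = cos φ cos λ, y = cos φ sin λ, z = sin φ).
The central angle between the endpoints is δ = arccos(p₁·p₂) ≈ 1.370 rad (78.5°).
Interpolate at f = 1/2 with slerp weights a = sin((1−f)δ)/sin δ ≈ 0.646, b = sin(fδ)/sin δ ≈ 0.646.
p = a·p₁ + b·p₂ ≈ (0.936, 0.290, 0.201); φ = arcsin(p_z) ≈ 11.62°, λ = atan2(p_y, p_x) ≈ 17.21°.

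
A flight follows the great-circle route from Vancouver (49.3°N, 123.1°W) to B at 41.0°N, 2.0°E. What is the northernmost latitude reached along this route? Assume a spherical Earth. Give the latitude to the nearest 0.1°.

The great circle lies in the plane with unit normal n̂ = (p₁ × p₂)/|p₁ × p₂|.
Here n̂_z ≈ +0.412; the vertex latitude is φ_max = arccos|n̂_z| ≈ 65.7°.
Check via Clairaut: cos φ_max = |cos φ₁| · sin C = cos(49.3°)·sin(39.2°) ≈ 0.412, again giving ≈ 65.7°.

≈ 65.7°N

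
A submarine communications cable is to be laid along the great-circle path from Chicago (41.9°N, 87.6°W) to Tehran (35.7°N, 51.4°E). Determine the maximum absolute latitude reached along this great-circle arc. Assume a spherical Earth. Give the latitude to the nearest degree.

≈ 67°N

The great circle lies in the plane with unit normal n̂ = (p₁ × p₂)/|p₁ × p₂|.
Here n̂_z ≈ +0.397; the vertex latitude is φ_max = arccos|n̂_z| ≈ 66.6°.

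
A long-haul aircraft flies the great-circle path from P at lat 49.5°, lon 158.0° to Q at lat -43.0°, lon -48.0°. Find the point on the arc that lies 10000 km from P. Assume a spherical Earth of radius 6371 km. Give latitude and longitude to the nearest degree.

The haversine formula gives a central angle δ ≈ 2.810 rad (161.0°) between the endpoints. The total great-circle distance is δ·R ≈ 2.810 × 6371 ≈ 17902 km, so the target fraction is f = 10000/17902 ≈ 0.559.
Interpolate at f ≈ 0.559 with slerp weights a = sin((1−f)δ)/sin δ ≈ 2.905, b = sin(fδ)/sin δ ≈ 3.071.
p = a·p₁ + b·p₂ ≈ (-0.246, -0.962, 0.114); φ = arcsin(p_z) ≈ 6.57°, λ = atan2(p_y, p_x) ≈ -104.36°.

≈ lat 7°, lon -104°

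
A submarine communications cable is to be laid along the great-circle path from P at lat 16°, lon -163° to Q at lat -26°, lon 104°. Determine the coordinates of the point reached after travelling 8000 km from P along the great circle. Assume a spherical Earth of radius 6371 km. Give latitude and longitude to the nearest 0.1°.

The haversine formula gives a central angle δ ≈ 1.738 rad (99.6°) between the endpoints. The total great-circle distance is δ·R ≈ 1.738 × 6371 ≈ 11070 km, so the target fraction is f = 8000/11070 ≈ 0.723.
Interpolate at f ≈ 0.723 with slerp weights a = sin((1−f)δ)/sin δ ≈ 0.470, b = sin(fδ)/sin δ ≈ 0.964.
p = a·p₁ + b·p₂ ≈ (-0.642, 0.709, -0.293); φ = arcsin(p_z) ≈ -17.04°, λ = atan2(p_y, p_x) ≈ 132.16°.

≈ lat -17.0°, lon 132.2°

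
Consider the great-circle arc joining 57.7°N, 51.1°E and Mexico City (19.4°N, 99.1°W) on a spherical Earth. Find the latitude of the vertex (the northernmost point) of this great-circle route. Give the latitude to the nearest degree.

≈ 75°N

The great circle lies in the plane with unit normal n̂ = (p₁ × p₂)/|p₁ × p₂|.
Here n̂_z ≈ -0.254; the vertex latitude is φ_max = arccos|n̂_z| ≈ 75.3°.
Check via Clairaut: cos φ_max = |cos φ₁| · sin C = cos(57.7°)·sin(28.3°) ≈ 0.254, again giving ≈ 75.3°.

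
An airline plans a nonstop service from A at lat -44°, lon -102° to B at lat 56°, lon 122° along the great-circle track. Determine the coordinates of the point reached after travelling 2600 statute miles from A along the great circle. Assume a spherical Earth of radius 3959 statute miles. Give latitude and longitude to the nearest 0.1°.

Convert each endpoint to a unit vector on the sphere (x = cos φ cos λ, y = cos φ sin λ, z = sin φ).
The central angle between the endpoints is δ = arccos(p₁·p₂) ≈ 2.616 rad (149.9°). The total great-circle distance is δ·R ≈ 2.616 × 3959 ≈ 10359 mi, so the target fraction is f = 2600/10359 ≈ 0.251.
Interpolate at f ≈ 0.251 with slerp weights a = sin((1−f)δ)/sin δ ≈ 1.846, b = sin(fδ)/sin δ ≈ 1.218.
p = a·p₁ + b·p₂ ≈ (-0.637, -0.721, -0.273); φ = arcsin(p_z) ≈ -15.81°, λ = atan2(p_y, p_x) ≈ -131.45°.

≈ lat -15.8°, lon -131.5°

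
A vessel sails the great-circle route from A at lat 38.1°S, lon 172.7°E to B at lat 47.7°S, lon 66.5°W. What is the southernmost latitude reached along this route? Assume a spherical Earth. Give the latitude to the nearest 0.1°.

The great circle lies in the plane with unit normal n̂ = (p₁ × p₂)/|p₁ × p₂|.
Here n̂_z ≈ +0.463; the vertex latitude is φ_max = arccos|n̂_z| ≈ 62.4°.
Check via Clairaut: cos φ_max = |cos φ₁| · sin C = cos(38.1°)·sin(144.0°) ≈ 0.463, again giving ≈ 62.4°.

≈ 62.4°S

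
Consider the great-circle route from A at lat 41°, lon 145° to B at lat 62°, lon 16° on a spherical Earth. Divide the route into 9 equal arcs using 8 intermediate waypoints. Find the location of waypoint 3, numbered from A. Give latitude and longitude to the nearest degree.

Convert each endpoint to a unit vector on the sphere (x = cos φ cos λ, y = cos φ sin λ, z = sin φ).
The central angle between the endpoints is δ = arccos(p₁·p₂) ≈ 1.207 rad (69.1°).
Interpolate at f = 3/9 with slerp weights a = sin((1−f)δ)/sin δ ≈ 0.771, b = sin(fδ)/sin δ ≈ 0.419.
p = a·p₁ + b·p₂ ≈ (-0.288, 0.388, 0.876); φ = arcsin(p_z) ≈ 61.12°, λ = atan2(p_y, p_x) ≈ 126.55°.

≈ lat 61°, lon 127°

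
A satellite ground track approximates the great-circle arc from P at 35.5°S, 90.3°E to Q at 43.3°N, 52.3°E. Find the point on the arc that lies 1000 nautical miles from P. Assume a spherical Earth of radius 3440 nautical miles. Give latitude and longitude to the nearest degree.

The haversine formula gives a central angle δ ≈ 1.502 rad (86.1°) between the endpoints. The total great-circle distance is δ·R ≈ 1.502 × 3440 ≈ 5167 nmi, so the target fraction is f = 1000/5167 ≈ 0.194.
Interpolate at f ≈ 0.194 with slerp weights a = sin((1−f)δ)/sin δ ≈ 0.938, b = sin(fδ)/sin δ ≈ 0.287.
p = a·p₁ + b·p₂ ≈ (0.124, 0.929, -0.348); φ = arcsin(p_z) ≈ -20.36°, λ = atan2(p_y, p_x) ≈ 82.41°.

≈ 20°S, 82°E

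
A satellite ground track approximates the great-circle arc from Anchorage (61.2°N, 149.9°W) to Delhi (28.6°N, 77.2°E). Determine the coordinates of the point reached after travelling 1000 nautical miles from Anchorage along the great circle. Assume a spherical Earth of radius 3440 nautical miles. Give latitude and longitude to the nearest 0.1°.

≈ (70.8°N, 175.6°E)

Convert each endpoint to a unit vector on the sphere (x = cos φ cos λ, y = cos φ sin λ, z = sin φ).
The central angle between the endpoints is δ = arccos(p₁·p₂) ≈ 1.439 rad (82.4°). The total great-circle distance is δ·R ≈ 1.439 × 3440 ≈ 4950 nmi, so the target fraction is f = 1000/4950 ≈ 0.202.
Interpolate at f ≈ 0.202 with slerp weights a = sin((1−f)δ)/sin δ ≈ 0.920, b = sin(fδ)/sin δ ≈ 0.289.
p = a·p₁ + b·p₂ ≈ (-0.327, 0.025, 0.945); φ = arcsin(p_z) ≈ 70.84°, λ = atan2(p_y, p_x) ≈ 175.58°.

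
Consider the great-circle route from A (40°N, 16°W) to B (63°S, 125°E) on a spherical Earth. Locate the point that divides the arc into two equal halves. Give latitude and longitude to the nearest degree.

≈ (26°S, 19°E)

From cos δ = sin φ₁ sin φ₂ + cos φ₁ cos φ₂ cos Δλ, the central angle is δ ≈ 2.574 rad (147.5°).
Interpolate at f = 1/2 with slerp weights a = sin((1−f)δ)/sin δ ≈ 1.785, b = sin(fδ)/sin δ ≈ 1.785.
p = a·p₁ + b·p₂ ≈ (0.849, 0.287, -0.443); φ = arcsin(p_z) ≈ -26.29°, λ = atan2(p_y, p_x) ≈ 18.66°.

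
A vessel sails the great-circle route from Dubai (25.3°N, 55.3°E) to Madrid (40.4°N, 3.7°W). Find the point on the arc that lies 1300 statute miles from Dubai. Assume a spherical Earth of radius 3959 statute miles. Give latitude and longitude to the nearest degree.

≈ 34°N, 36°E

Convert each endpoint to a unit vector on the sphere (x = cos φ cos λ, y = cos φ sin λ, z = sin φ).
The central angle between the endpoints is δ = arccos(p₁·p₂) ≈ 0.887 rad (50.8°). The total great-circle distance is δ·R ≈ 0.887 × 3959 ≈ 3512 mi, so the target fraction is f = 1300/3512 ≈ 0.370.
Interpolate at f ≈ 0.370 with slerp weights a = sin((1−f)δ)/sin δ ≈ 0.684, b = sin(fδ)/sin δ ≈ 0.416.
p = a·p₁ + b·p₂ ≈ (0.668, 0.488, 0.562); φ = arcsin(p_z) ≈ 34.18°, λ = atan2(p_y, p_x) ≈ 36.14°.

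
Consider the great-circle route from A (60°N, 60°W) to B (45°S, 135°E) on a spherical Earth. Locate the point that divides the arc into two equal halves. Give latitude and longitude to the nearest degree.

Convert each endpoint to a unit vector on the sphere (x = cos φ cos λ, y = cos φ sin λ, z = sin φ).
The central angle between the endpoints is δ = arccos(p₁·p₂) ≈ 2.837 rad (162.5°).
Interpolate at f = 1/2 with slerp weights a = sin((1−f)δ)/sin δ ≈ 3.293, b = sin(fδ)/sin δ ≈ 3.293.
p = a·p₁ + b·p₂ ≈ (-0.823, 0.221, 0.523); φ = arcsin(p_z) ≈ 31.55°, λ = atan2(p_y, p_x) ≈ 165.00°.

≈ (32°N, 165°E)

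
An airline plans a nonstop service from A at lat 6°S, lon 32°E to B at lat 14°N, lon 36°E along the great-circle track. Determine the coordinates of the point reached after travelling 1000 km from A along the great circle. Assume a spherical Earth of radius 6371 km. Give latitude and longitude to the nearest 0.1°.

≈ lat 2.8°N, lon 33.7°E

From cos δ = sin φ₁ sin φ₂ + cos φ₁ cos φ₂ cos Δλ, the central angle is δ ≈ 0.356 rad (20.4°). The total great-circle distance is δ·R ≈ 0.356 × 6371 ≈ 2267 km, so the target fraction is f = 1000/2267 ≈ 0.441.
Interpolate at f ≈ 0.441 with slerp weights a = sin((1−f)δ)/sin δ ≈ 0.567, b = sin(fδ)/sin δ ≈ 0.449.
p = a·p₁ + b·p₂ ≈ (0.831, 0.555, 0.049); φ = arcsin(p_z) ≈ 2.82°, λ = atan2(p_y, p_x) ≈ 33.74°.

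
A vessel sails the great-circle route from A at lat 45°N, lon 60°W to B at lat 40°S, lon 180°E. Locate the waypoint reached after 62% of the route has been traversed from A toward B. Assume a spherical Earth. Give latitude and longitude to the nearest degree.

Write both endpoints as unit vectors p₁, p₂ with components (cos φ cos λ, cos φ sin λ, sin φ).
The central angle between the endpoints is δ = arccos(p₁·p₂) ≈ 2.382 rad (136.5°).
Interpolate at f = 0.62 with slerp weights a = sin((1−f)δ)/sin δ ≈ 1.143, b = sin(fδ)/sin δ ≈ 1.446.
p = a·p₁ + b·p₂ ≈ (-0.704, -0.700, -0.122); φ = arcsin(p_z) ≈ -6.99°, λ = atan2(p_y, p_x) ≈ -135.17°.

≈ lat 7°S, lon 135°W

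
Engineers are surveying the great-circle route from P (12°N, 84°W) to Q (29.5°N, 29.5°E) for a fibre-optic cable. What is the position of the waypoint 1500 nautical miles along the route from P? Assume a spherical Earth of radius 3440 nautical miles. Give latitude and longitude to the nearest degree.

≈ (25°N, 61°W)

Write both endpoints as unit vectors p₁, p₂ with components (cos φ cos λ, cos φ sin λ, sin φ).
The central angle between the endpoints is δ = arccos(p₁·p₂) ≈ 1.810 rad (103.7°). The total great-circle distance is δ·R ≈ 1.810 × 3440 ≈ 6227 nmi, so the target fraction is f = 1500/6227 ≈ 0.241.
Interpolate at f ≈ 0.241 with slerp weights a = sin((1−f)δ)/sin δ ≈ 1.010, b = sin(fδ)/sin δ ≈ 0.435.
p = a·p₁ + b·p₂ ≈ (0.433, -0.796, 0.424); φ = arcsin(p_z) ≈ 25.09°, λ = atan2(p_y, p_x) ≈ -61.47°.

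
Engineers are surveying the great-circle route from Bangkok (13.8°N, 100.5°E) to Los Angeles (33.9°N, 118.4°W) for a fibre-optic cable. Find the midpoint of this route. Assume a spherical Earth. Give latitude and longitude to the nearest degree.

The haversine formula gives a central angle δ ≈ 2.088 rad (119.6°) between the endpoints.
Interpolate at f = 1/2 with slerp weights a = sin((1−f)δ)/sin δ ≈ 0.994, b = sin(fδ)/sin δ ≈ 0.994.
p = a·p₁ + b·p₂ ≈ (-0.568, 0.223, 0.792); φ = arcsin(p_z) ≈ 52.35°, λ = atan2(p_y, p_x) ≈ 158.54°.

≈ (52°N, 159°E)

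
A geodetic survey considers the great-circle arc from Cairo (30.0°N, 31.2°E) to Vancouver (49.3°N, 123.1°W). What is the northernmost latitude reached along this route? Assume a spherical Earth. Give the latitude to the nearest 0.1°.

≈ 75.7°N

The great circle lies in the plane with unit normal n̂ = (p₁ × p₂)/|p₁ × p₂|.
Here n̂_z ≈ -0.247; the vertex latitude is φ_max = arccos|n̂_z| ≈ 75.7°.
Check via Clairaut: cos φ_max = |cos φ₁| · sin C = cos(30.0°)·sin(16.6°) ≈ 0.247, again giving ≈ 75.7°.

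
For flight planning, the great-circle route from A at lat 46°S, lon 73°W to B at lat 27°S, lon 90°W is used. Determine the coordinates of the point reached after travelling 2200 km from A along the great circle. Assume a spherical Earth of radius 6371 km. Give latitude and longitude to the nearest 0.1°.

From cos δ = sin φ₁ sin φ₂ + cos φ₁ cos φ₂ cos Δλ, the central angle is δ ≈ 0.407 rad (23.3°). The total great-circle distance is δ·R ≈ 0.407 × 6371 ≈ 2590 km, so the target fraction is f = 2200/2590 ≈ 0.849.
Interpolate at f ≈ 0.849 with slerp weights a = sin((1−f)δ)/sin δ ≈ 0.155, b = sin(fδ)/sin δ ≈ 0.856.
p = a·p₁ + b·p₂ ≈ (0.031, -0.865, -0.500); φ = arcsin(p_z) ≈ -30.00°, λ = atan2(p_y, p_x) ≈ -87.92°.

≈ lat 30.0°S, lon 87.9°W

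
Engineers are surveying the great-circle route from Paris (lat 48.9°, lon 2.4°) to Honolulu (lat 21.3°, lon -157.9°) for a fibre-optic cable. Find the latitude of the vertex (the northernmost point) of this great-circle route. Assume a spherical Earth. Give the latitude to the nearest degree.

The great circle lies in the plane with unit normal n̂ = (p₁ × p₂)/|p₁ × p₂|.
Here n̂_z ≈ -0.217; the vertex latitude is φ_max = arccos|n̂_z| ≈ 77.5°.
Check via Clairaut: cos φ_max = |cos φ₁| · sin C = cos(48.9°)·sin(19.2°) ≈ 0.217, again giving ≈ 77.5°.

≈ 77°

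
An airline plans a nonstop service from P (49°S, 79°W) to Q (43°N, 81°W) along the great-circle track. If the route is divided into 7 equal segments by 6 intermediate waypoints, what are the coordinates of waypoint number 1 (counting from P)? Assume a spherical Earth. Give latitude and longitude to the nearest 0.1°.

≈ (35.9°S, 79.4°W)

From cos δ = sin φ₁ sin φ₂ + cos φ₁ cos φ₂ cos Δλ, the central angle is δ ≈ 1.606 rad (92.0°).
Interpolate at f = 1/7 with slerp weights a = sin((1−f)δ)/sin δ ≈ 0.982, b = sin(fδ)/sin δ ≈ 0.228.
p = a·p₁ + b·p₂ ≈ (0.149, -0.797, -0.586); φ = arcsin(p_z) ≈ -35.86°, λ = atan2(p_y, p_x) ≈ -79.41°.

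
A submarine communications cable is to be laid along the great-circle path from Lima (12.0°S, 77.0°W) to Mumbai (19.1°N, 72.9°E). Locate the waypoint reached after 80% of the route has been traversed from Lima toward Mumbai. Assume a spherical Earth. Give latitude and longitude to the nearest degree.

≈ 21°N, 41°E

From cos δ = sin φ₁ sin φ₂ + cos φ₁ cos φ₂ cos Δλ, the central angle is δ ≈ 2.621 rad (150.2°).
Interpolate at f = 0.80 with slerp weights a = sin((1−f)δ)/sin δ ≈ 1.007, b = sin(fδ)/sin δ ≈ 1.739.
p = a·p₁ + b·p₂ ≈ (0.705, 0.611, 0.360); φ = arcsin(p_z) ≈ 21.09°, λ = atan2(p_y, p_x) ≈ 40.93°.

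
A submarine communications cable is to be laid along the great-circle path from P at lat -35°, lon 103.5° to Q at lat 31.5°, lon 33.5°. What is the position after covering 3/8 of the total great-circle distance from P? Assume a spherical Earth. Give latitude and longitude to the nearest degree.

≈ lat -11°, lon 75°

Write both endpoints as unit vectors p₁, p₂ with components (cos φ cos λ, cos φ sin λ, sin φ).
The central angle between the endpoints is δ = arccos(p₁·p₂) ≈ 1.632 rad (93.5°).
Interpolate at f = 3/8 with slerp weights a = sin((1−f)δ)/sin δ ≈ 0.854, b = sin(fδ)/sin δ ≈ 0.575.
p = a·p₁ + b·p₂ ≈ (0.246, 0.951, -0.189); φ = arcsin(p_z) ≈ -10.89°, λ = atan2(p_y, p_x) ≈ 75.50°.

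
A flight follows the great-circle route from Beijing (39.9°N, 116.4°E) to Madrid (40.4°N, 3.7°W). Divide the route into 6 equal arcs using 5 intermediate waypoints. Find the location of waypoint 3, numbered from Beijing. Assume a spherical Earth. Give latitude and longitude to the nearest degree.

≈ 59°N, 57°E

From cos δ = sin φ₁ sin φ₂ + cos φ₁ cos φ₂ cos Δλ, the central angle is δ ≈ 1.448 rad (82.9°).
Interpolate at f = 3/6 with slerp weights a = sin((1−f)δ)/sin δ ≈ 0.667, b = sin(fδ)/sin δ ≈ 0.667.
p = a·p₁ + b·p₂ ≈ (0.280, 0.426, 0.861); φ = arcsin(p_z) ≈ 59.38°, λ = atan2(p_y, p_x) ≈ 56.72°.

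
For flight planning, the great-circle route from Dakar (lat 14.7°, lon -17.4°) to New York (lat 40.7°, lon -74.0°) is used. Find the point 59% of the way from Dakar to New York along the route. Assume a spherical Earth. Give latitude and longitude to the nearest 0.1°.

≈ lat 33.1°, lon -47.1°

From cos δ = sin φ₁ sin φ₂ + cos φ₁ cos φ₂ cos Δλ, the central angle is δ ≈ 0.965 rad (55.3°).
Interpolate at f = 0.59 with slerp weights a = sin((1−f)δ)/sin δ ≈ 0.469, b = sin(fδ)/sin δ ≈ 0.656.
p = a·p₁ + b·p₂ ≈ (0.570, -0.614, 0.547); φ = arcsin(p_z) ≈ 33.14°, λ = atan2(p_y, p_x) ≈ -47.12°.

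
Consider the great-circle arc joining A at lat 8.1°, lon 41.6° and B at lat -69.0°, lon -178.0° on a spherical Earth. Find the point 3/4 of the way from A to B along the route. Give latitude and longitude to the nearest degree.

≈ lat -71°, lon 91°

Convert each endpoint to a unit vector on the sphere (x = cos φ cos λ, y = cos φ sin λ, z = sin φ).
The central angle between the endpoints is δ = arccos(p₁·p₂) ≈ 1.988 rad (113.9°).
Interpolate at f = 3/4 with slerp weights a = sin((1−f)δ)/sin δ ≈ 0.521, b = sin(fδ)/sin δ ≈ 1.090.
p = a·p₁ + b·p₂ ≈ (-0.004, 0.329, -0.944); φ = arcsin(p_z) ≈ -70.79°, λ = atan2(p_y, p_x) ≈ 90.77°.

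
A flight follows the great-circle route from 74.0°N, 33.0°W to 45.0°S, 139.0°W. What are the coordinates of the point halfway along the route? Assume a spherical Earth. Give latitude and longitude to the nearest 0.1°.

Write both endpoints as unit vectors p₁, p₂ with components (cos φ cos λ, cos φ sin λ, sin φ).
The central angle between the endpoints is δ = arccos(p₁·p₂) ≈ 2.394 rad (137.2°).
Interpolate at f = 1/2 with slerp weights a = sin((1−f)δ)/sin δ ≈ 1.370, b = sin(fδ)/sin δ ≈ 1.370.
p = a·p₁ + b·p₂ ≈ (-0.414, -0.841, 0.348); φ = arcsin(p_z) ≈ 20.37°, λ = atan2(p_y, p_x) ≈ -116.23°.

≈ 20.4°N, 116.2°W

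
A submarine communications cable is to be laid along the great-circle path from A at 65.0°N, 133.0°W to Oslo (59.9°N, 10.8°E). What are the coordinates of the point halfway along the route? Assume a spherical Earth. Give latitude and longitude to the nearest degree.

≈ 80°N, 46°W

From cos δ = sin φ₁ sin φ₂ + cos φ₁ cos φ₂ cos Δλ, the central angle is δ ≈ 0.911 rad (52.2°).
Interpolate at f = 1/2 with slerp weights a = sin((1−f)δ)/sin δ ≈ 0.557, b = sin(fδ)/sin δ ≈ 0.557.
p = a·p₁ + b·p₂ ≈ (0.114, -0.120, 0.986); φ = arcsin(p_z) ≈ 80.49°, λ = atan2(p_y, p_x) ≈ -46.46°.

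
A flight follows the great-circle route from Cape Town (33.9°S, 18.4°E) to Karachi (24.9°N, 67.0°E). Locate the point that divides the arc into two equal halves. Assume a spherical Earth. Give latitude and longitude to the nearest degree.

≈ 5°S, 44°E

Write both endpoints as unit vectors p₁, p₂ with components (cos φ cos λ, cos φ sin λ, sin φ).
The central angle between the endpoints is δ = arccos(p₁·p₂) ≈ 1.305 rad (74.7°).
Interpolate at f = 1/2 with slerp weights a = sin((1−f)δ)/sin δ ≈ 0.629, b = sin(fδ)/sin δ ≈ 0.629.
p = a·p₁ + b·p₂ ≈ (0.719, 0.690, -0.086); φ = arcsin(p_z) ≈ -4.93°, λ = atan2(p_y, p_x) ≈ 43.85°.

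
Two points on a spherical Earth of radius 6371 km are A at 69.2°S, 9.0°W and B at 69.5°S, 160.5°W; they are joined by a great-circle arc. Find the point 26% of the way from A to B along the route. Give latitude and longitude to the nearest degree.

≈ 79°S, 23°W

From cos δ = sin φ₁ sin φ₂ + cos φ₁ cos φ₂ cos Δλ, the central angle is δ ≈ 0.698 rad (40.0°).
Interpolate at f = 0.26 with slerp weights a = sin((1−f)δ)/sin δ ≈ 0.768, b = sin(fδ)/sin δ ≈ 0.281.
p = a·p₁ + b·p₂ ≈ (0.177, -0.076, -0.981); φ = arcsin(p_z) ≈ -78.92°, λ = atan2(p_y, p_x) ≈ -23.13°.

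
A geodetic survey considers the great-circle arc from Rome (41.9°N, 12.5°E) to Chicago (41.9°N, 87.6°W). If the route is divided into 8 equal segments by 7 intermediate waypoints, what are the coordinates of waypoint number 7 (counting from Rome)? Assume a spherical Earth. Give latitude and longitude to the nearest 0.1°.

Write both endpoints as unit vectors p₁, p₂ with components (cos φ cos λ, cos φ sin λ, sin φ).
The central angle between the endpoints is δ = arccos(p₁·p₂) ≈ 1.214 rad (69.6°).
Interpolate at f = 7/8 with slerp weights a = sin((1−f)δ)/sin δ ≈ 0.161, b = sin(fδ)/sin δ ≈ 0.932.
p = a·p₁ + b·p₂ ≈ (0.146, -0.667, 0.730); φ = arcsin(p_z) ≈ 46.91°, λ = atan2(p_y, p_x) ≈ -77.63°.

≈ 46.9°N, 77.6°W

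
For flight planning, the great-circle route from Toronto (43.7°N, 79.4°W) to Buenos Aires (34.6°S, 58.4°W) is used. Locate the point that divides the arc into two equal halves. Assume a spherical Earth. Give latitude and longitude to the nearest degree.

Write both endpoints as unit vectors p₁, p₂ with components (cos φ cos λ, cos φ sin λ, sin φ).
The central angle between the endpoints is δ = arccos(p₁·p₂) ≈ 1.407 rad (80.6°).
Interpolate at f = 1/2 with slerp weights a = sin((1−f)δ)/sin δ ≈ 0.656, b = sin(fδ)/sin δ ≈ 0.656.
p = a·p₁ + b·p₂ ≈ (0.370, -0.926, 0.081); φ = arcsin(p_z) ≈ 4.63°, λ = atan2(p_y, p_x) ≈ -68.21°.

≈ (5°N, 68°W)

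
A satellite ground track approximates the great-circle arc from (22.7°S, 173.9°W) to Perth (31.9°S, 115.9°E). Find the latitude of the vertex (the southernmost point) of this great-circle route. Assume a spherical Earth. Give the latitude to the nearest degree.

≈ 33°S

The great circle lies in the plane with unit normal n̂ = (p₁ × p₂)/|p₁ × p₂|.
Here n̂_z ≈ -0.834; the vertex latitude is φ_max = arccos|n̂_z| ≈ 33.4°.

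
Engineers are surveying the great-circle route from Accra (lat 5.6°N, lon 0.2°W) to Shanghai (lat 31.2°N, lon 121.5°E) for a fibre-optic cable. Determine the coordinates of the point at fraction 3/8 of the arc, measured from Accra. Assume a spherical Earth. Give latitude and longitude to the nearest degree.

Convert each endpoint to a unit vector on the sphere (x = cos φ cos λ, y = cos φ sin λ, z = sin φ).
The central angle between the endpoints is δ = arccos(p₁·p₂) ≈ 1.979 rad (113.4°).
Interpolate at f = 3/8 with slerp weights a = sin((1−f)δ)/sin δ ≈ 1.029, b = sin(fδ)/sin δ ≈ 0.736.
p = a·p₁ + b·p₂ ≈ (0.695, 0.533, 0.482); φ = arcsin(p_z) ≈ 28.80°, λ = atan2(p_y, p_x) ≈ 37.49°.

≈ lat 29°N, lon 37°E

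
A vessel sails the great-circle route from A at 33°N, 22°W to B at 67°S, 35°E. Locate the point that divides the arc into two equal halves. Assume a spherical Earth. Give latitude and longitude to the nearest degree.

≈ 19°S, 5°W

Write both endpoints as unit vectors p₁, p₂ with components (cos φ cos λ, cos φ sin λ, sin φ).
The central angle between the endpoints is δ = arccos(p₁·p₂) ≈ 1.900 rad (108.8°).
Interpolate at f = 1/2 with slerp weights a = sin((1−f)δ)/sin δ ≈ 0.859, b = sin(fδ)/sin δ ≈ 0.859.
p = a·p₁ + b·p₂ ≈ (0.943, -0.077, -0.323); φ = arcsin(p_z) ≈ -18.84°, λ = atan2(p_y, p_x) ≈ -4.69°.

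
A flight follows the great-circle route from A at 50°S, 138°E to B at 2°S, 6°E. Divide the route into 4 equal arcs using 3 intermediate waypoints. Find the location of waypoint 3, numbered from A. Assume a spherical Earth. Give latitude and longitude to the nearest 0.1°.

≈ 25.9°S, 22.0°E

The haversine formula gives a central angle δ ≈ 1.986 rad (113.8°) between the endpoints.
Interpolate at f = 3/4 with slerp weights a = sin((1−f)δ)/sin δ ≈ 0.520, b = sin(fδ)/sin δ ≈ 1.089.
p = a·p₁ + b·p₂ ≈ (0.834, 0.338, -0.437); φ = arcsin(p_z) ≈ -25.89°, λ = atan2(p_y, p_x) ≈ 22.04°.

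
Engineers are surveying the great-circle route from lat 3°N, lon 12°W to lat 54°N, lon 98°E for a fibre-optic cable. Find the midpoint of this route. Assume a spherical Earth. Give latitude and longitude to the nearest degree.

The haversine formula gives a central angle δ ≈ 1.730 rad (99.1°) between the endpoints.
Interpolate at f = 1/2 with slerp weights a = sin((1−f)δ)/sin δ ≈ 0.771, b = sin(fδ)/sin δ ≈ 0.771.
p = a·p₁ + b·p₂ ≈ (0.690, 0.289, 0.664); φ = arcsin(p_z) ≈ 41.60°, λ = atan2(p_y, p_x) ≈ 22.70°.

≈ lat 42°N, lon 23°E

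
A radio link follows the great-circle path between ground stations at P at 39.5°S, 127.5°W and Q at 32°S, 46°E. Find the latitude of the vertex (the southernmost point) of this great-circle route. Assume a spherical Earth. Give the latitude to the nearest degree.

≈ 86°S

The great circle lies in the plane with unit normal n̂ = (p₁ × p₂)/|p₁ × p₂|.
Here n̂_z ≈ +0.078; the vertex latitude is φ_max = arccos|n̂_z| ≈ 85.5°.
Check via Clairaut: cos φ_max = |cos φ₁| · sin C = cos(39.5°)·sin(174.2°) ≈ 0.078, again giving ≈ 85.5°.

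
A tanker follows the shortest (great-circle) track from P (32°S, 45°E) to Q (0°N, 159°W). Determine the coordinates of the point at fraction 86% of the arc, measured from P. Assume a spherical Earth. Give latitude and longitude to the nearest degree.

The haversine formula gives a central angle δ ≈ 2.457 rad (140.8°) between the endpoints.
Interpolate at f = 0.86 with slerp weights a = sin((1−f)δ)/sin δ ≈ 0.533, b = sin(fδ)/sin δ ≈ 1.355.
p = a·p₁ + b·p₂ ≈ (-0.945, -0.166, -0.283); φ = arcsin(p_z) ≈ -16.42°, λ = atan2(p_y, p_x) ≈ -170.06°.

≈ (16°S, 170°W)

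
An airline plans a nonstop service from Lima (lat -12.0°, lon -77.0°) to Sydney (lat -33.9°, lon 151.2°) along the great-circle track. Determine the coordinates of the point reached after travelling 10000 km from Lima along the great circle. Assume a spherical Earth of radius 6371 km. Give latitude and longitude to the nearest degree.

Convert each endpoint to a unit vector on the sphere (x = cos φ cos λ, y = cos φ sin λ, z = sin φ).
The central angle between the endpoints is δ = arccos(p₁·p₂) ≈ 2.010 rad (115.2°). The total great-circle distance is δ·R ≈ 2.010 × 6371 ≈ 12805 km, so the target fraction is f = 10000/12805 ≈ 0.781.
Interpolate at f ≈ 0.781 with slerp weights a = sin((1−f)δ)/sin δ ≈ 0.471, b = sin(fδ)/sin δ ≈ 1.105.
p = a·p₁ + b·p₂ ≈ (-0.700, -0.007, -0.714); φ = arcsin(p_z) ≈ -45.57°, λ = atan2(p_y, p_x) ≈ -179.42°.

≈ lat -46°, lon -179°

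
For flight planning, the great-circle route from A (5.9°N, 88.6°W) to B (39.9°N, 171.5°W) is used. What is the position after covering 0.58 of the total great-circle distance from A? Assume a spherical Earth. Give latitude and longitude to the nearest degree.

Write both endpoints as unit vectors p₁, p₂ with components (cos φ cos λ, cos φ sin λ, sin φ).
The central angle between the endpoints is δ = arccos(p₁·p₂) ≈ 1.410 rad (80.8°).
Interpolate at f = 0.58 with slerp weights a = sin((1−f)δ)/sin δ ≈ 0.565, b = sin(fδ)/sin δ ≈ 0.739.
p = a·p₁ + b·p₂ ≈ (-0.547, -0.646, 0.532); φ = arcsin(p_z) ≈ 32.16°, λ = atan2(p_y, p_x) ≈ -130.26°.

≈ (32°N, 130°W)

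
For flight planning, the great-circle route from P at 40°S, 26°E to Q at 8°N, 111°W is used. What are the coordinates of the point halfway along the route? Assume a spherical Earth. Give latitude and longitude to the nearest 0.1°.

Convert each endpoint to a unit vector on the sphere (x = cos φ cos λ, y = cos φ sin λ, z = sin φ).
The central angle between the endpoints is δ = arccos(p₁·p₂) ≈ 2.271 rad (130.1°).
Interpolate at f = 1/2 with slerp weights a = sin((1−f)δ)/sin δ ≈ 1.186, b = sin(fδ)/sin δ ≈ 1.186.
p = a·p₁ + b·p₂ ≈ (0.396, -0.698, -0.597); φ = arcsin(p_z) ≈ -36.66°, λ = atan2(p_y, p_x) ≈ -60.46°.

≈ 36.7°S, 60.5°W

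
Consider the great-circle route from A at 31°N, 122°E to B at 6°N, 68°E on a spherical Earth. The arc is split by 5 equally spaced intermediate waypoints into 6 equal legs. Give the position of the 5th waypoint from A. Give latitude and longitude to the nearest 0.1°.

≈ 11.1°N, 76.0°E

Write both endpoints as unit vectors p₁, p₂ with components (cos φ cos λ, cos φ sin λ, sin φ).
The central angle between the endpoints is δ = arccos(p₁·p₂) ≈ 0.983 rad (56.3°).
Interpolate at f = 5/6 with slerp weights a = sin((1−f)δ)/sin δ ≈ 0.196, b = sin(fδ)/sin δ ≈ 0.878.
p = a·p₁ + b·p₂ ≈ (0.238, 0.952, 0.193); φ = arcsin(p_z) ≈ 11.11°, λ = atan2(p_y, p_x) ≈ 75.96°.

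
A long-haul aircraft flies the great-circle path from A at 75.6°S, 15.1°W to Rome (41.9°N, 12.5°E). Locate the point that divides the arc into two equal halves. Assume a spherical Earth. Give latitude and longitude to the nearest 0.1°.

From cos δ = sin φ₁ sin φ₂ + cos φ₁ cos φ₂ cos Δλ, the central angle is δ ≈ 2.075 rad (118.9°).
Interpolate at f = 1/2 with slerp weights a = sin((1−f)δ)/sin δ ≈ 0.983, b = sin(fδ)/sin δ ≈ 0.983.
p = a·p₁ + b·p₂ ≈ (0.951, 0.095, -0.296); φ = arcsin(p_z) ≈ -17.20°, λ = atan2(p_y, p_x) ≈ 5.69°.

≈ 17.2°S, 5.7°E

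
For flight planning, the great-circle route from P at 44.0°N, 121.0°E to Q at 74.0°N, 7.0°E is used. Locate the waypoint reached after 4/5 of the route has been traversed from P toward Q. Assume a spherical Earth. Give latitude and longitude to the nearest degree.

≈ 77°N, 50°E

Write both endpoints as unit vectors p₁, p₂ with components (cos φ cos λ, cos φ sin λ, sin φ).
The central angle between the endpoints is δ = arccos(p₁·p₂) ≈ 0.943 rad (54.0°).
Interpolate at f = 4/5 with slerp weights a = sin((1−f)δ)/sin δ ≈ 0.232, b = sin(fδ)/sin δ ≈ 0.846.
p = a·p₁ + b·p₂ ≈ (0.146, 0.171, 0.974); φ = arcsin(p_z) ≈ 77.01°, λ = atan2(p_y, p_x) ≈ 49.62°.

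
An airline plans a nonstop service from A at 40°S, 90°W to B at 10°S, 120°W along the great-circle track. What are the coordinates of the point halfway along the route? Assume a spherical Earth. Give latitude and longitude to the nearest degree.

≈ 26°S, 107°W

Convert each endpoint to a unit vector on the sphere (x = cos φ cos λ, y = cos φ sin λ, z = sin φ).
The central angle between the endpoints is δ = arccos(p₁·p₂) ≈ 0.700 rad (40.1°).
Interpolate at f = 1/2 with slerp weights a = sin((1−f)δ)/sin δ ≈ 0.532, b = sin(fδ)/sin δ ≈ 0.532.
p = a·p₁ + b·p₂ ≈ (-0.262, -0.862, -0.435); φ = arcsin(p_z) ≈ -25.76°, λ = atan2(p_y, p_x) ≈ -106.92°.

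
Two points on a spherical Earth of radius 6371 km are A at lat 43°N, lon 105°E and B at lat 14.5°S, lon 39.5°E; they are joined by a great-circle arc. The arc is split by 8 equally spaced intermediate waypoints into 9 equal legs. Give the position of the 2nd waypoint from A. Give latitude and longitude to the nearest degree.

Write both endpoints as unit vectors p₁, p₂ with components (cos φ cos λ, cos φ sin λ, sin φ).
The central angle between the endpoints is δ = arccos(p₁·p₂) ≈ 1.448 rad (82.9°).
Interpolate at f = 2/9 with slerp weights a = sin((1−f)δ)/sin δ ≈ 0.910, b = sin(fδ)/sin δ ≈ 0.319.
p = a·p₁ + b·p₂ ≈ (0.066, 0.839, 0.541); φ = arcsin(p_z) ≈ 32.72°, λ = atan2(p_y, p_x) ≈ 85.51°.

≈ lat 33°N, lon 86°E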